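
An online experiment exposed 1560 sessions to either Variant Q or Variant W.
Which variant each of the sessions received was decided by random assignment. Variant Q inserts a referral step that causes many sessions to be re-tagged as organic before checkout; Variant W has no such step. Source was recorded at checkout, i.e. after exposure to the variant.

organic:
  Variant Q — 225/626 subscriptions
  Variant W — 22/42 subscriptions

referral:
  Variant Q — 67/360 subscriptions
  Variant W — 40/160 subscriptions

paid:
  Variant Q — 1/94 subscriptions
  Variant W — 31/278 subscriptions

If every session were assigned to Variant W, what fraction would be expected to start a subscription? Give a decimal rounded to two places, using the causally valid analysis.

0.19

Variant W is higher inside every traffic source stratum but Variant Q is higher in aggregate. Whether to stratify depends on how traffic source relates to the variant.
Because the variant influences traffic source, traffic source is a post-treatment mediator, not a confounder. Stratifying on it would bias the estimate; the causal effect is the crude pooled difference.
So P(outcome | do(Variant W)) is just the pooled rate for Variant W: 93/480 = 0.194.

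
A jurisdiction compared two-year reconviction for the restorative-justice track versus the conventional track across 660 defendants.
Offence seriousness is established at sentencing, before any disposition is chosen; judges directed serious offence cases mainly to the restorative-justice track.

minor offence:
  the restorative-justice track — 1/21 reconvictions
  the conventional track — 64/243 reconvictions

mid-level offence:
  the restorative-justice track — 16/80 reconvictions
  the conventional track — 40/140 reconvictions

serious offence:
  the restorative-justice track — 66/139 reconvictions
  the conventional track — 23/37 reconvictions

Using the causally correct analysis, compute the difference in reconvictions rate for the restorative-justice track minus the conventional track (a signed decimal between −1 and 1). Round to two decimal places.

The imbalance in offence seriousness arose from how defendants were allocated, not from anything the disposition did; and offence seriousness independently affects the outcome. The pooled gap is confounded — condition on offence seriousness.
Adjusting over the population distribution of offence seriousness: 0.400·(0.048−0.263) + 0.333·(0.200−0.286) + 0.267·(0.475−0.622) = -0.154.

-0.15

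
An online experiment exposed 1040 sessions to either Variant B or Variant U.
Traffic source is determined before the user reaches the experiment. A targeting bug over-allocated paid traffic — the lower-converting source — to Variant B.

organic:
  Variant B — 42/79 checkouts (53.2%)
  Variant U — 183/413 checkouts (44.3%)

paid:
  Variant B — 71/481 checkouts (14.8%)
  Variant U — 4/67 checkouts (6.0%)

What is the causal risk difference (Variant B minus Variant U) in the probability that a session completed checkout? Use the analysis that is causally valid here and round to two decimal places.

Nothing the variant does changes traffic source; the imbalance is an allocation artefact. With traffic source also predicting the outcome, the pooled figure is confounded, and the within-stratum comparison is the causal one.
Adjusting over the population distribution of traffic source: 0.473·(0.532−0.443) + 0.527·(0.148−0.060) = +0.088.

+0.09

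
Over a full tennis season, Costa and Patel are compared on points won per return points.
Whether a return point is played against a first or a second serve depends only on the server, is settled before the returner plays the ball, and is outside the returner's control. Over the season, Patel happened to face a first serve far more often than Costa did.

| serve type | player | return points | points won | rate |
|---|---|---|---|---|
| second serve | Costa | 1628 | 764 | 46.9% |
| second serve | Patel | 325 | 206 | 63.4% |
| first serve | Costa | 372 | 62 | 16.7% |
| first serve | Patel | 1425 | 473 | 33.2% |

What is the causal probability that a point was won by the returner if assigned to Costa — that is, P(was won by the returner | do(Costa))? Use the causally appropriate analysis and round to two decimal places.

Serve type differs across players for reasons unrelated to any effect of the player itself, and it separately predicts the outcome — a classic confounder. We must compare within serve type levels.
Standardising Costa to the population serve type mix: 0.521·764/1628 + 0.479·62/372 = 0.324.

0.32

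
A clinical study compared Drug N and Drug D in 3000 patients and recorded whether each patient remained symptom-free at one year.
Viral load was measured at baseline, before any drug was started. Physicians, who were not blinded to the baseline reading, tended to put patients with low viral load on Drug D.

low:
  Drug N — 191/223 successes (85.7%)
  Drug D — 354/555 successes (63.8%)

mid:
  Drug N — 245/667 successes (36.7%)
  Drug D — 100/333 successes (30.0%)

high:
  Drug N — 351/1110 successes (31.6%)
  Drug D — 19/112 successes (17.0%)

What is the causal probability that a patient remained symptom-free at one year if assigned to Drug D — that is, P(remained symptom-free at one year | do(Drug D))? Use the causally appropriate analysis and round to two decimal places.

Viral load differs across drugs for reasons unrelated to any effect of the drug itself, and it separately predicts the outcome — a classic confounder. We must compare within viral load levels.
Standardising Drug D to the population viral load mix: 0.259·354/555 + 0.333·100/333 + 0.407·19/112 = 0.335.

0.33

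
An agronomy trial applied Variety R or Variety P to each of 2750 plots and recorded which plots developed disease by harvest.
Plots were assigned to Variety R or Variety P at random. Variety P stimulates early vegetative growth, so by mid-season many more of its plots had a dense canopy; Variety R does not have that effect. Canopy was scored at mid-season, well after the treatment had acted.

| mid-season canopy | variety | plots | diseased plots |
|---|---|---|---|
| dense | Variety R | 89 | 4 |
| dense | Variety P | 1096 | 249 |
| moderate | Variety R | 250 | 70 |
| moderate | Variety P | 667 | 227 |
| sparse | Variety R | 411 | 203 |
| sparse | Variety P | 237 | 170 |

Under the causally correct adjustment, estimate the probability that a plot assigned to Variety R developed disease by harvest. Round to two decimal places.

The distribution of mid-season canopy is itself part of what the variety does — it is an intermediate outcome. Holding it fixed would remove that part of the effect; the total effect is the pooled difference.
So P(outcome | do(Variety R)) is just the pooled rate for Variety R: 277/750 = 0.369.

0.37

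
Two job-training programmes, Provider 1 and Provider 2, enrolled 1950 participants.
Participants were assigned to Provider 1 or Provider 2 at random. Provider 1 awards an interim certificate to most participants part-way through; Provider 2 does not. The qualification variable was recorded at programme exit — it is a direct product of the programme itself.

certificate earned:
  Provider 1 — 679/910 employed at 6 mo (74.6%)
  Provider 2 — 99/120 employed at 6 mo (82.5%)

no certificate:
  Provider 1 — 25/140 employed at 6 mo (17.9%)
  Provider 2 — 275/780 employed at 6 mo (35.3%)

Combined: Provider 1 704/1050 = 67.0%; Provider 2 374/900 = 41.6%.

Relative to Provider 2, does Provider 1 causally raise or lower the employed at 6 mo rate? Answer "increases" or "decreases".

increases

The stratified and pooled comparisons disagree (Provider 2 wins within each qualification attained during the programme; Provider 1 wins overall), so the answer turns on the causal role of qualification attained during the programme.
The distribution of qualification attained during the programme is itself part of what the programme does — it is an intermediate outcome. Holding it fixed would remove that part of the effect; the total effect is the pooled difference.
Pooled: Provider 1 67.0% vs Provider 2 41.6%; Provider 1 is higher overall.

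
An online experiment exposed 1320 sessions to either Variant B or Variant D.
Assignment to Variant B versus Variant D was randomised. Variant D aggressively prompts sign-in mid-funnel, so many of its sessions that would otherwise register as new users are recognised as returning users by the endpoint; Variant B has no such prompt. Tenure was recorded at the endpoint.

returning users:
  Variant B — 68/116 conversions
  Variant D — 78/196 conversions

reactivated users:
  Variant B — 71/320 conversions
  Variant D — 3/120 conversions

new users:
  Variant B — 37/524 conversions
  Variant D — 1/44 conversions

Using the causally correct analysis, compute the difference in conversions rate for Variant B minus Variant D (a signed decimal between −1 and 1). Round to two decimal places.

-0.04

Variant B is higher inside every user tenure stratum but Variant D is higher in aggregate. Whether to stratify depends on how user tenure relates to the variant.
User tenure here is a post-treatment variable shaped by the variant; conditioning on it would introduce bias rather than remove it. The overall comparison is the causal one.
The causal difference is the pooled difference: 0.183 − 0.228 = -0.044.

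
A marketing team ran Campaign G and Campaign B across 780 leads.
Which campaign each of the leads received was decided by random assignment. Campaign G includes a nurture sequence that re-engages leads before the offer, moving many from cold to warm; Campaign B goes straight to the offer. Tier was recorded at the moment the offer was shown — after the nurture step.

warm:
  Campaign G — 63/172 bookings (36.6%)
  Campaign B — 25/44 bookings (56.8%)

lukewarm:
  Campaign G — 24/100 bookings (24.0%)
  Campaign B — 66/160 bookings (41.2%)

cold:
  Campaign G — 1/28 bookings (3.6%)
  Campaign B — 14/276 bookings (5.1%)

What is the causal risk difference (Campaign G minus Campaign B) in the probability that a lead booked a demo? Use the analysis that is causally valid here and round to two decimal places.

The engagement tier-specific comparison favours Campaign B throughout, but the pooled figures favour Campaign G. The question is whether to condition on engagement tier.
Stratifying would compare campaigns among leads the campaigns themselves sorted into engagement tier groups — a form of selection on an intermediate. The unconditioned pooled rates give the total causal effect.
The causal difference is the pooled difference: 0.293 − 0.219 = +0.075.

+0.07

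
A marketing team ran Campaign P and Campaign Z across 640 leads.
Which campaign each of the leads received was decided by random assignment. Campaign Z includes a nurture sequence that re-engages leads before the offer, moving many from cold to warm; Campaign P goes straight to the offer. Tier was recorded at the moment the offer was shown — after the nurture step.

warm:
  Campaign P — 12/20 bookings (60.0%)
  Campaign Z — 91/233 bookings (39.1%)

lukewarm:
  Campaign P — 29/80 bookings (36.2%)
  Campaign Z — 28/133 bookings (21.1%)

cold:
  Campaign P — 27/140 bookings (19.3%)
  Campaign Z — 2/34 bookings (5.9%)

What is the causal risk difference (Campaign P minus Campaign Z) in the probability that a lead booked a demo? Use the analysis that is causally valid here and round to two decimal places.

-0.02

Within every engagement tier level Campaign P has the higher rate, yet pooled Campaign Z does — Simpson's reversal.
Stratifying would compare campaigns among leads the campaigns themselves sorted into engagement tier groups — a form of selection on an intermediate. The unconditioned pooled rates give the total causal effect.
The causal difference is the pooled difference: 0.283 − 0.302 = -0.019.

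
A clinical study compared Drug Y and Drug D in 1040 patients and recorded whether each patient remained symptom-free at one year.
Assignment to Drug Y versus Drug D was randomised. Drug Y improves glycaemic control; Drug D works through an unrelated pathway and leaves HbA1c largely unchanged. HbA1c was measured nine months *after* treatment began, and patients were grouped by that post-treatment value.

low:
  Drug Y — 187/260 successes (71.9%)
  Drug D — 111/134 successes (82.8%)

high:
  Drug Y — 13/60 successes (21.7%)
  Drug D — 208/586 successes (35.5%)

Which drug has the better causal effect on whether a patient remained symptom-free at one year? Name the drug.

HbA1c is recorded after the drug and is itself shifted by it — it sits on the causal path from drug to outcome. Conditioning on a mediator would strip out part of the effect we want; the pooled comparison gives the total causal effect.
Pooled: Drug Y 62.5% vs Drug D 44.3%; Drug Y is higher overall.

Drug Y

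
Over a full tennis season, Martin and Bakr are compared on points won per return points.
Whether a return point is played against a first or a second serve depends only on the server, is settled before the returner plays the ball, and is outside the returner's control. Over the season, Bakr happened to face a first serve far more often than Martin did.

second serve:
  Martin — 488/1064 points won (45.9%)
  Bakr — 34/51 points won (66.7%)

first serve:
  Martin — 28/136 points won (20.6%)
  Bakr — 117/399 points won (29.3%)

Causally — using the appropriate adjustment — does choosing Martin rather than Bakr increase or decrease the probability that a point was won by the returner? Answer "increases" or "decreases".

decreases

The serve type-specific comparison favours Bakr throughout, but the pooled figures favour Martin. The question is whether to condition on serve type.
Here serve type is a common cause — it drives both which player a case falls under and the outcome. The crude comparison mixes populations; the stratum-specific rates are the causally relevant ones.
Within each level — second serve: 45.9% vs 66.7%; first serve: 20.6% vs 29.3% — Bakr is higher every time.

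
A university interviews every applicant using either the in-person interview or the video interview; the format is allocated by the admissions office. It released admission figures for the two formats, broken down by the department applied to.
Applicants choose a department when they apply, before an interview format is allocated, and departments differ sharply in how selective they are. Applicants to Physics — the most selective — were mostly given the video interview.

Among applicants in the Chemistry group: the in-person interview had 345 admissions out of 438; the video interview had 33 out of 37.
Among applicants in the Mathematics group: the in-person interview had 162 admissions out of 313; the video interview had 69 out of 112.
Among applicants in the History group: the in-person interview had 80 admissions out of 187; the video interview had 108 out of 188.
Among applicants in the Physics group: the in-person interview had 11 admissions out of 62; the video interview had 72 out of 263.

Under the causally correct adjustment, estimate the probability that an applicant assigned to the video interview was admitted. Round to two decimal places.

0.62

Department is set before the interview format has any effect — it is not caused by the interview format — and it independently drives the outcome. That makes it a confounder, so the causal comparison is within department levels.
Standardising the video interview to the population department mix: 0.297·33/37 + 0.266·69/112 + 0.234·108/188 + 0.203·72/263 = 0.619.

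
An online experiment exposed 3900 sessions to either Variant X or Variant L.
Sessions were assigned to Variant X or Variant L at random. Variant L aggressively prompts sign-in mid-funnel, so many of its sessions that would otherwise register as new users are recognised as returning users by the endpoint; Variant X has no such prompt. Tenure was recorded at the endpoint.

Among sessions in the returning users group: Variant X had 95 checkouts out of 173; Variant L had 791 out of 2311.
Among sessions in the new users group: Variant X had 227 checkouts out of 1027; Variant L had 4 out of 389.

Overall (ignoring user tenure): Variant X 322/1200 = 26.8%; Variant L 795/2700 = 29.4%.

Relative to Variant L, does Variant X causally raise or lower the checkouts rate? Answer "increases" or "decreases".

Because the variant influences user tenure, user tenure is a post-treatment mediator, not a confounder. Stratifying on it would bias the estimate; the causal effect is the crude pooled difference.
Pooled: Variant X 26.8% vs Variant L 29.4%; Variant L is higher overall.

decreases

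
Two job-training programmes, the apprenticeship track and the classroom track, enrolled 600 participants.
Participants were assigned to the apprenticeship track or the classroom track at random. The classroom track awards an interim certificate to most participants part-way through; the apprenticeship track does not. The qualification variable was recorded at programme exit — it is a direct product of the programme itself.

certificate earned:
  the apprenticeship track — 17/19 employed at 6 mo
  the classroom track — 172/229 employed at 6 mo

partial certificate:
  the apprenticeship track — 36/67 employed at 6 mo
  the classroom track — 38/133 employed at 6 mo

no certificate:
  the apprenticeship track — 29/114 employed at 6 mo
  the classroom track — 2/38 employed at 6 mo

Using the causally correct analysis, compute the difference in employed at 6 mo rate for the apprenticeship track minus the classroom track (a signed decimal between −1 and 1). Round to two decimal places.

Qualification attained during the programme lies on the pathway programme → qualification attained during the programme → outcome, so adjusting for it blocks the indirect effect. For the total causal effect of programme, use the unadjusted pooled rates.
The causal difference is the pooled difference: 0.410 − 0.530 = -0.120.

-0.12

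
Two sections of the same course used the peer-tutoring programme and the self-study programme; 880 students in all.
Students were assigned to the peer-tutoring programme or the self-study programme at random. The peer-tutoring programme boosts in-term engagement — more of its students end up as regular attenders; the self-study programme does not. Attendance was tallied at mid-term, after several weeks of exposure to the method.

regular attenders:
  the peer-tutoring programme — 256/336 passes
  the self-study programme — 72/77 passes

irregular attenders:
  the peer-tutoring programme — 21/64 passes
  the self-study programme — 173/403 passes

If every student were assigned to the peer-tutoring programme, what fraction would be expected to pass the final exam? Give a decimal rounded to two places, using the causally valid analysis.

0.69

The stratified and pooled comparisons disagree (the self-study programme wins within each mid-term attendance; the peer-tutoring programme wins overall), so the answer turns on the causal role of mid-term attendance.
Mid-term attendance is downstream of the teaching method. One should not condition on a consequence of treatment, so the overall rates are the right comparison.
So P(outcome | do(the peer-tutoring programme)) is just the pooled rate for the peer-tutoring programme: 277/400 = 0.693.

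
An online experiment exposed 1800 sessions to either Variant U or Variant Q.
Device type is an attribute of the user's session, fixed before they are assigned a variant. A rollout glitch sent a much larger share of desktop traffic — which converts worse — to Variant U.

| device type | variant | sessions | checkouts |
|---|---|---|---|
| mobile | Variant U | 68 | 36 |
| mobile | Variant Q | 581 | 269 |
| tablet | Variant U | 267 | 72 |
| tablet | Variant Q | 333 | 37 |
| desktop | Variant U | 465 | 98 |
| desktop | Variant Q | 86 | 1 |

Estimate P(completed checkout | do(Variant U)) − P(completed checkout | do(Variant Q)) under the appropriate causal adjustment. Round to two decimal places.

The imbalance in device type arose from how sessions were allocated, not from anything the variant did; and device type independently affects the outcome. The pooled gap is confounded — condition on device type.
Adjusting over the population distribution of device type: 0.361·(0.529−0.463) + 0.333·(0.270−0.111) + 0.306·(0.211−0.012) = +0.138.

+0.14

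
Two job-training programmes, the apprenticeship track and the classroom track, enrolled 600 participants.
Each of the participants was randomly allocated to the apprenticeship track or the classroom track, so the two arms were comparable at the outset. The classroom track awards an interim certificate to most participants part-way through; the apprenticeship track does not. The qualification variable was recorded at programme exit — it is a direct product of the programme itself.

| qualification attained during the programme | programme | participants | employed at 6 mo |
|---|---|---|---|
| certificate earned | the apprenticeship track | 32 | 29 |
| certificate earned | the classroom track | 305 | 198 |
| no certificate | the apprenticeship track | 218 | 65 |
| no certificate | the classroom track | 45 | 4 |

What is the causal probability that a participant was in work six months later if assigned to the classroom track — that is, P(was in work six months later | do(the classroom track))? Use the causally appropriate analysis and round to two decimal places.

0.58

Stratifying would compare programmes among participants the programmes themselves sorted into qualification attained during the programme groups — a form of selection on an intermediate. The unconditioned pooled rates give the total causal effect.
So P(outcome | do(the classroom track)) is just the pooled rate for the classroom track: 202/350 = 0.577.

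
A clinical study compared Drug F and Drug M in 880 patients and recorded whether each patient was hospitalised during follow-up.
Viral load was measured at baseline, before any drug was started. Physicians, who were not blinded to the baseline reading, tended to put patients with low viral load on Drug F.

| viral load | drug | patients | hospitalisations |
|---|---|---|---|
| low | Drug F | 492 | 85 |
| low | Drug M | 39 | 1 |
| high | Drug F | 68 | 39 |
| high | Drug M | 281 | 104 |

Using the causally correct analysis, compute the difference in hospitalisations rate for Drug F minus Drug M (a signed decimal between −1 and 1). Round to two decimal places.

+0.17

The viral load-specific comparison favours Drug M throughout, but the pooled figures favour Drug F. The question is whether to condition on viral load.
Viral load differs across drugs for reasons unrelated to any effect of the drug itself, and it separately predicts the outcome — a classic confounder. We must compare within viral load levels.
Adjusting over the population distribution of viral load: 0.603·(0.173−0.026) + 0.397·(0.574−0.370) = +0.169.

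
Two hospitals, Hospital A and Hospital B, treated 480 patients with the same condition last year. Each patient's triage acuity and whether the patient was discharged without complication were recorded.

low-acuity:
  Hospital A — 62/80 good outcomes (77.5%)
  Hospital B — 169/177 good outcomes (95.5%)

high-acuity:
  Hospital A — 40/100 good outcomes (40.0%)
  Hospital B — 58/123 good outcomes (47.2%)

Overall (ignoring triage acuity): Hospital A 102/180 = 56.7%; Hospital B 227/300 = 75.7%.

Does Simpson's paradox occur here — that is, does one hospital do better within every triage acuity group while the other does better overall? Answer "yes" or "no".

Within each triage acuity level (low-acuity 77.5% vs 95.5%; high-acuity 40.0% vs 47.2%), Hospital B has the higher rate every time. Pooled: 56.7% vs 75.7% — Hospital B has the higher rate overall. They agree.

no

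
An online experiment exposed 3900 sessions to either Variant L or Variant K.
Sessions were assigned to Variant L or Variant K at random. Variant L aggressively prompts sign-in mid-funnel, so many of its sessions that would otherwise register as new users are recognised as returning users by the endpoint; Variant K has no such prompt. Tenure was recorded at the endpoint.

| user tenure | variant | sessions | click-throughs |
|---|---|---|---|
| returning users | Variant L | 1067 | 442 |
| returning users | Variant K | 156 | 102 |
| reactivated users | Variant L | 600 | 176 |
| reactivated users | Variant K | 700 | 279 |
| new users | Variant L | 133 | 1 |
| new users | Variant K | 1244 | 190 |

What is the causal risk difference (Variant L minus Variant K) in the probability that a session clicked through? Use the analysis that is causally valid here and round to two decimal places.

+0.07

The user tenure-specific comparison favours Variant K throughout, but the pooled figures favour Variant L. The question is whether to condition on user tenure.
User tenure is recorded after the variant and is itself shifted by it — it sits on the causal path from variant to outcome. Conditioning on a mediator would strip out part of the effect we want; the pooled comparison gives the total causal effect.
The causal difference is the pooled difference: 0.344 − 0.272 = +0.072.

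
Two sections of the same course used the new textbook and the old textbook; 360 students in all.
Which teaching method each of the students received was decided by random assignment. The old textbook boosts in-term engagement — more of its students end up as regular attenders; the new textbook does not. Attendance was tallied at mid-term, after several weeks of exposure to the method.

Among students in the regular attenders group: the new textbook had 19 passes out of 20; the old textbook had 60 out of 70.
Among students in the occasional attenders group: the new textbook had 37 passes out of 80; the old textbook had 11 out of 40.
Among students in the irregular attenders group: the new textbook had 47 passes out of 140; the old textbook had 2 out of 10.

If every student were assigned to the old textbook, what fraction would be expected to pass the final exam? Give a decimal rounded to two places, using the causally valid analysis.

The mid-term attendance-specific comparison favours the new textbook throughout, but the pooled figures favour the old textbook. The question is whether to condition on mid-term attendance.
The distribution of mid-term attendance is itself part of what the teaching method does — it is an intermediate outcome. Holding it fixed would remove that part of the effect; the total effect is the pooled difference.
So P(outcome | do(the old textbook)) is just the pooled rate for the old textbook: 73/120 = 0.608.

0.61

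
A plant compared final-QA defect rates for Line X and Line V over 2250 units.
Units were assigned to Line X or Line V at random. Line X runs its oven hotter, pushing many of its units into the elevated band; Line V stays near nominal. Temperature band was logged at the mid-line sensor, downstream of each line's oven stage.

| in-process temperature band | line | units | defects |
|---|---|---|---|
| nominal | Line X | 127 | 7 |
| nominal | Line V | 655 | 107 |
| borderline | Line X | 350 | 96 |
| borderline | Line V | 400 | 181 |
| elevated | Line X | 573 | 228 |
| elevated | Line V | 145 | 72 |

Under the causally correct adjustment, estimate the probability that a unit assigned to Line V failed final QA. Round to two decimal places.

0.30

Within every in-process temperature band level Line X has the lower rate, yet pooled Line V does — Simpson's reversal.
In-process temperature band here is a post-treatment variable shaped by the line; conditioning on it would introduce bias rather than remove it. The overall comparison is the causal one.
So P(outcome | do(Line V)) is just the pooled rate for Line V: 360/1200 = 0.300.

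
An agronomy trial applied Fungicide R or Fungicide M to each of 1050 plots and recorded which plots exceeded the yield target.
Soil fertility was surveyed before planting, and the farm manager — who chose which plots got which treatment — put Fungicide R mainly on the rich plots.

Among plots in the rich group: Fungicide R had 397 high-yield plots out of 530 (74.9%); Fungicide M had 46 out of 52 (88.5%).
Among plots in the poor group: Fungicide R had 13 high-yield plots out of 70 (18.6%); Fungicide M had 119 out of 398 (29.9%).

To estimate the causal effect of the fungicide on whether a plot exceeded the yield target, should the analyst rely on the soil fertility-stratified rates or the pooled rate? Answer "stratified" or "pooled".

Since soil fertility is a pre-existing factor (not a product of the fungicide) and it affects the outcome on its own, it is a confounder. The stratified rates, not the pooled rate, identify the causal effect.
Within each level — rich: 74.9% vs 88.5%; poor: 18.6% vs 29.9% — Fungicide M is higher every time.

stratified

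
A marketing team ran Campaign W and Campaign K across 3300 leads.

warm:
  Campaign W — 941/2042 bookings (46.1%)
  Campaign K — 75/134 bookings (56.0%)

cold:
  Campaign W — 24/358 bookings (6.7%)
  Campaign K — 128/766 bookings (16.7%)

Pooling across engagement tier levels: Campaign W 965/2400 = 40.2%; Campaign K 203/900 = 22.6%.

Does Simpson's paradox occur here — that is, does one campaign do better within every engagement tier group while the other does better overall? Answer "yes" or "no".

Within each engagement tier level (warm 46.1% vs 56.0%; cold 6.7% vs 16.7%), Campaign K has the higher rate every time. Pooled: 40.2% vs 22.6% — Campaign W has the higher rate overall. The two comparisons disagree.

yes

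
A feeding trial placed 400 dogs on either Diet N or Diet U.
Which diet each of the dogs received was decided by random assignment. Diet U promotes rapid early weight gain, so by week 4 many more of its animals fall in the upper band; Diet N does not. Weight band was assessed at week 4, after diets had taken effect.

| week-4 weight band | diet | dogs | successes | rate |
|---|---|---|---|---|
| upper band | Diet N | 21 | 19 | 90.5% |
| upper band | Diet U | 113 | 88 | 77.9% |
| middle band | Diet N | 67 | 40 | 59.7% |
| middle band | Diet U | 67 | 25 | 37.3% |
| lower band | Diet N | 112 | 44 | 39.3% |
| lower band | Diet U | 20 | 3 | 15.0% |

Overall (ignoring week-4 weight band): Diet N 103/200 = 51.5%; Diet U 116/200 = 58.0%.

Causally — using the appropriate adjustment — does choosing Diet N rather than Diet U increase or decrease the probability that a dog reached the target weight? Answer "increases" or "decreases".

Week-4 weight band here is a post-treatment variable shaped by the diet; conditioning on it would introduce bias rather than remove it. The overall comparison is the causal one.
Pooled: Diet N 51.5% vs Diet U 58.0%; Diet U is higher overall.

decreases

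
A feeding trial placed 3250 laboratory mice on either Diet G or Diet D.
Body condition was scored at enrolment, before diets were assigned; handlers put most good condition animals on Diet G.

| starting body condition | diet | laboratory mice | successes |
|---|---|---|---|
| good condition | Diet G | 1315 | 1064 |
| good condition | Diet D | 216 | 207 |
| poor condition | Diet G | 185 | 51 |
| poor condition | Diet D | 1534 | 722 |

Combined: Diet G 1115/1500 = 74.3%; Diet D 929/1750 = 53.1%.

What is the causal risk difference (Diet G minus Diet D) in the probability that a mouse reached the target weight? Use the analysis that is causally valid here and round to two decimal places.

-0.17

Nothing the diet does changes starting body condition; the imbalance is an allocation artefact. With starting body condition also predicting the outcome, the pooled figure is confounded, and the within-stratum comparison is the causal one.
Adjusting over the population distribution of starting body condition: 0.471·(0.809−0.958) + 0.529·(0.276−0.471) = -0.173.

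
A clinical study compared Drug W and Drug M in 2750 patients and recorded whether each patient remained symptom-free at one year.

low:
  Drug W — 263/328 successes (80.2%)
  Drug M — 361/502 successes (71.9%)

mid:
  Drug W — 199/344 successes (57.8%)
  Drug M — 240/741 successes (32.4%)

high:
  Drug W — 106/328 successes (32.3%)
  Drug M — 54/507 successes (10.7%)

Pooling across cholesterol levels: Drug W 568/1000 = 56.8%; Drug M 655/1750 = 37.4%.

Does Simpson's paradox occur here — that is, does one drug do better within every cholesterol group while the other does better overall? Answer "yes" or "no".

Within each cholesterol level (low 80.2% vs 71.9%; mid 57.8% vs 32.4%; high 32.3% vs 10.7%), Drug W has the higher rate every time. Pooled: 56.8% vs 37.4% — Drug W has the higher rate overall. They agree.

no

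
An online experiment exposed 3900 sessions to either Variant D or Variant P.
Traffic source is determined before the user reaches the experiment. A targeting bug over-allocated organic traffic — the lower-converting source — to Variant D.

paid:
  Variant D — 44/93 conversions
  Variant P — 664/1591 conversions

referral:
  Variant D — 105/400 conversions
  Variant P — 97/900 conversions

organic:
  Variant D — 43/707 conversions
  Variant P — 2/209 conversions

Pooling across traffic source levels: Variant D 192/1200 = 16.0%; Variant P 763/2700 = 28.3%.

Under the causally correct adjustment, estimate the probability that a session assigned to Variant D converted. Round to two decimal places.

Traffic source satisfies the back-door criterion: it is not a descendant of the variant, and it blocks the spurious path from variant to outcome. Adjusting for it (i.e., using the within-traffic source rates) gives the causal effect.
Standardising Variant D to the population traffic source mix: 0.432·44/93 + 0.333·105/400 + 0.235·43/707 = 0.306.

0.31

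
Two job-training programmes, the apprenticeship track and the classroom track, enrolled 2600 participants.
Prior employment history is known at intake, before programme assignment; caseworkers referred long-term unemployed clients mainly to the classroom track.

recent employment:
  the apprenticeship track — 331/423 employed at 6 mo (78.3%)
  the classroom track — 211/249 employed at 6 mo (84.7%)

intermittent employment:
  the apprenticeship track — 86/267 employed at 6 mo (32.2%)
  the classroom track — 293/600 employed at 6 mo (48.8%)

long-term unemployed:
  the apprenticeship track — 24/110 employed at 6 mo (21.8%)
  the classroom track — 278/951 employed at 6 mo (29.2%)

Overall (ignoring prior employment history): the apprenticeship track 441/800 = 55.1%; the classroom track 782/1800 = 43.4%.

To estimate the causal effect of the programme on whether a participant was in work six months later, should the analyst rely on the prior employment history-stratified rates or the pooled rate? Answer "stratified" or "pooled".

Here prior employment history is a common cause — it drives both which programme a case falls under and the outcome. The crude comparison mixes populations; the stratum-specific rates are the causally relevant ones.
Within each level — recent employment: 78.3% vs 84.7%; intermittent employment: 32.2% vs 48.8%; long-term unemployed: 21.8% vs 29.2% — the classroom track is higher every time.

stratified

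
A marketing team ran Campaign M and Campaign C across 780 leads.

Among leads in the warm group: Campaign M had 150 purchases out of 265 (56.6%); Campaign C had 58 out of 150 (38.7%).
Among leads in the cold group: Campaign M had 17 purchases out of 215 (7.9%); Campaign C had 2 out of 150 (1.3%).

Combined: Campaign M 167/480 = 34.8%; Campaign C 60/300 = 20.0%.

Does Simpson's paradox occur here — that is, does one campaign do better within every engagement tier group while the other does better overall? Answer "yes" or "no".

Within each engagement tier level (warm 56.6% vs 38.7%; cold 7.9% vs 1.3%), Campaign M has the higher rate every time. Pooled: 34.8% vs 20.0% — Campaign M has the higher rate overall. They agree.

no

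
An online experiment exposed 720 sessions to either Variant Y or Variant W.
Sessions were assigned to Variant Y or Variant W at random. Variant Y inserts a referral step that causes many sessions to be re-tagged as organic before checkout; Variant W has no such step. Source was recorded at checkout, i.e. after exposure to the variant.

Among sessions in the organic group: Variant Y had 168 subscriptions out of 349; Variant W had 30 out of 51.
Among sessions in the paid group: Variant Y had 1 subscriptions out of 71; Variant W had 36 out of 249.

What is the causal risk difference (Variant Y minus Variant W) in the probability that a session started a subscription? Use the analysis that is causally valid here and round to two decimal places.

+0.18

Stratifying would compare variants among sessions the variants themselves sorted into traffic source groups — a form of selection on an intermediate. The unconditioned pooled rates give the total causal effect.
The causal difference is the pooled difference: 0.402 − 0.220 = +0.182.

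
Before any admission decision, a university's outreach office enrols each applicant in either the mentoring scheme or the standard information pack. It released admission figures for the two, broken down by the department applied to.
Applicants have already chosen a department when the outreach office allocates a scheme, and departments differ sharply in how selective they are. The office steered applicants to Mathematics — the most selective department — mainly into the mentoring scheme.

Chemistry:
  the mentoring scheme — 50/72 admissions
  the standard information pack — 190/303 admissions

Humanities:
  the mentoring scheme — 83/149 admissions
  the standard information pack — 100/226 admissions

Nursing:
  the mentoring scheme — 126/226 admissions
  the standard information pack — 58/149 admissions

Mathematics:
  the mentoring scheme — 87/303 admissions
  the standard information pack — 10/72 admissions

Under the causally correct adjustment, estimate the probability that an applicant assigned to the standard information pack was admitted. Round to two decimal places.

0.40

Within every department level the mentoring scheme has the higher rate, yet pooled the standard information pack does — Simpson's reversal.
Here department is a common cause — it drives both which outreach scheme a case falls under and the outcome. The crude comparison mixes populations; the stratum-specific rates are the causally relevant ones.
Standardising the standard information pack to the population department mix: 0.250·190/303 + 0.250·100/226 + 0.250·58/149 + 0.250·10/72 = 0.399.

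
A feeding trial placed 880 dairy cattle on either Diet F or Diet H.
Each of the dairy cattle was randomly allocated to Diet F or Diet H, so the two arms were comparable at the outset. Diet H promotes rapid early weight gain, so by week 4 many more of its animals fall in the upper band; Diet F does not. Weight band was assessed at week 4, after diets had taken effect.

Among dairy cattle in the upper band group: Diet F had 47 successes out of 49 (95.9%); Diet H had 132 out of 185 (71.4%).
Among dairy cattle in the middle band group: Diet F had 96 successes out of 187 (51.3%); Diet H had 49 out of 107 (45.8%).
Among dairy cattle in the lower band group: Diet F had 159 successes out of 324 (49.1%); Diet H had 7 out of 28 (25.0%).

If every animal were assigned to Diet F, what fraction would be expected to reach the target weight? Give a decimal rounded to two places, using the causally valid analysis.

The distribution of week-4 weight band is itself part of what the diet does — it is an intermediate outcome. Holding it fixed would remove that part of the effect; the total effect is the pooled difference.
So P(outcome | do(Diet F)) is just the pooled rate for Diet F: 302/560 = 0.539.

0.54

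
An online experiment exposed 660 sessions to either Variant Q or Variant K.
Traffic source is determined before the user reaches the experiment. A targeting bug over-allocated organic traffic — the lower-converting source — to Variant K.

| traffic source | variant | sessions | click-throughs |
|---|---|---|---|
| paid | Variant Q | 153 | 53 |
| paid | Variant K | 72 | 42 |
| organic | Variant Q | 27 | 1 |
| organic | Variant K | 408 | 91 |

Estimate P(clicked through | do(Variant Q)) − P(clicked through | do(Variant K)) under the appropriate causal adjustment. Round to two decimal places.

-0.20

Within every traffic source level Variant K has the higher rate, yet pooled Variant Q does — Simpson's reversal.
Nothing the variant does changes traffic source; the imbalance is an allocation artefact. With traffic source also predicting the outcome, the pooled figure is confounded, and the within-stratum comparison is the causal one.
Adjusting over the population distribution of traffic source: 0.341·(0.346−0.583) + 0.659·(0.037−0.223) = -0.203.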